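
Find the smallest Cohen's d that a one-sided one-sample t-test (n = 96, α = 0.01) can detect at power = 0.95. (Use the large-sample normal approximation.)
d ≈ 0.41

Minimum detectable effect (one-sample t-test, normal approximation):
d = (z_α + z_β) / √n
d = (2.326 + 1.645) / √96
d = 3.971 / 9.798
d ≈ 0.41

By Cohen's convention (0.2 small / 0.5 medium / 0.8 large): small effect.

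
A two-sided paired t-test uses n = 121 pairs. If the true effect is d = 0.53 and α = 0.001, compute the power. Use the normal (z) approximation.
Power ≈ 0.99

Power calculation (paired t-test, normal approximation):
z_β = d · √n - z_{α/2}
z_β = 0.53 · √121 - 3.291
z_β = 0.53 · 11.000 - 3.291
z_β = 2.539

Power = Φ(z_β) = Φ(2.539) ≈ 0.994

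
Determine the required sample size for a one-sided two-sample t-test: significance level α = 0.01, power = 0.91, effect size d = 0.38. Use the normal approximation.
n = 187 per group

Sample size formula (two-sample t-test, normal approximation):
n = 2 · ((z_α + z_β) / d)²

z_α = 2.326 (for α = 0.01, one-sided)
z_β = 1.341 (for power = 0.91)
d = 0.38

n = 2 · ((2.326 + 1.341) / 0.38)²
n = 2 · (9.650)²
n ≈ 186.25
Round up to the next whole number: n = 187 per group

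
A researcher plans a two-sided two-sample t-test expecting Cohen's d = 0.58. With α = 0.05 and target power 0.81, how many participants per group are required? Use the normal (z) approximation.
n = 48 per group

Sample size formula (two-sample t-test, normal approximation):
n = 2 · ((z_{α/2} + z_β) / d)²

z_{α/2} = 1.960 (for α = 0.05, two-sided)
z_β = 0.878 (for power = 0.81)
d = 0.58

n = 2 · ((1.960 + 0.878) / 0.58)²
n = 2 · (4.893)²
n ≈ 47.88
Round up to the next whole number: n = 48 per group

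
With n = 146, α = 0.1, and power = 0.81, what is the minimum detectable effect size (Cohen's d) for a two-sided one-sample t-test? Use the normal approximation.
d ≈ 0.21

Minimum detectable effect (one-sample t-test, normal approximation):
d = (z_{α/2} + z_β) / √n
d = (1.645 + 0.878) / √146
d = 2.523 / 12.083
d ≈ 0.21

By Cohen's convention (0.2 small / 0.5 medium / 0.8 large): small effect.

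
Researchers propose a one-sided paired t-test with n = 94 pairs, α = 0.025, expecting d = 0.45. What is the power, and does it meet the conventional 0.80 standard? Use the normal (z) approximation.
Power ≈ 0.99; the study is adequately powered (power ≥ 0.80)

Power calculation (paired t-test, normal approximation):
z_β = d · √n - z_α
z_β = 0.45 · √94 - 1.960
z_β = 0.45 · 9.695 - 1.960
z_β = 2.403

Power = Φ(z_β) = Φ(2.403) ≈ 0.992

Effect size d = 0.45 is small by Cohen's convention (0.2/0.5/0.8).

Threshold: power ≥ 0.80 is conventionally adequate.
Power ≈ 0.99 → the study is adequately powered (power ≥ 0.80).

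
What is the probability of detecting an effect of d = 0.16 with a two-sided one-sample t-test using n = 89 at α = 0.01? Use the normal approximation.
Power ≈ 0.14

Power calculation (one-sample t-test, normal approximation):
z_β = d · √n - z_{α/2}
z_β = 0.16 · √89 - 2.576
z_β = 0.16 · 9.434 - 2.576
z_β = -1.066

Power = Φ(z_β) = Φ(-1.066) ≈ 0.143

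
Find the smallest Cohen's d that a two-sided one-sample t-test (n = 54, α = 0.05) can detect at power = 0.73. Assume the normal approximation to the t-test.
d ≈ 0.35

Minimum detectable effect (one-sample t-test, normal approximation):
d = (z_{α/2} + z_β) / √n
d = (1.960 + 0.613) / √54
d = 2.573 / 7.348
d ≈ 0.35

By Cohen's convention (0.2 small / 0.5 medium / 0.8 large): small effect.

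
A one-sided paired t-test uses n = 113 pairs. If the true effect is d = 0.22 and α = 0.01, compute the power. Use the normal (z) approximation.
Power ≈ 0.50

Power calculation (paired t-test, normal approximation):
z_β = d · √n - z_α
z_β = 0.22 · √113 - 2.326
z_β = 0.22 · 10.630 - 2.326
z_β = 0.012

Power = Φ(z_β) = Φ(0.012) ≈ 0.505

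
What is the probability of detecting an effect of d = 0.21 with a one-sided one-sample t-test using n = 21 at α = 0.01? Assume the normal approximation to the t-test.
Power ≈ 0.09

Power calculation (one-sample t-test, normal approximation):
z_β = d · √n - z_α
z_β = 0.21 · √21 - 2.326
z_β = 0.21 · 4.583 - 2.326
z_β = -1.364

Power = Φ(z_β) = Φ(-1.364) ≈ 0.086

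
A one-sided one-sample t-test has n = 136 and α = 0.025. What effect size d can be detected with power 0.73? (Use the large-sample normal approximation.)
d ≈ 0.22

Minimum detectable effect (one-sample t-test, normal approximation):
d = (z_α + z_β) / √n
d = (1.960 + 0.613) / √136
d = 2.573 / 11.662
d ≈ 0.22

By Cohen's convention (0.2 small / 0.5 medium / 0.8 large): small effect.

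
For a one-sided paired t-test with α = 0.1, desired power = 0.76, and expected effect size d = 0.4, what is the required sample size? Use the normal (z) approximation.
n = 25 pairs

Sample size formula (paired t-test, normal approximation):
n = ((z_α + z_β) / d)²

z_α = 1.282 (for α = 0.1, one-sided)
z_β = 0.706 (for power = 0.76)
d = 0.4

n = ((1.282 + 0.706) / 0.4)²
n = (4.970)²
n ≈ 24.70
Round up to the next whole number: n = 25 pairs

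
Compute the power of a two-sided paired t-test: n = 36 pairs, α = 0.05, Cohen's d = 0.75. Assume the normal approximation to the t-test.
Power ≈ 0.99

Power calculation (paired t-test, normal approximation):
z_β = d · √n - z_{α/2}
z_β = 0.75 · √36 - 1.960
z_β = 0.75 · 6.000 - 1.960
z_β = 2.540

Power = Φ(z_β) = Φ(2.540) ≈ 0.994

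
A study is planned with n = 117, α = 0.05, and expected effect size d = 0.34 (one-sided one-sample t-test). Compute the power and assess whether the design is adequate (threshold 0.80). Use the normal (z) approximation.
Power ≈ 0.98; the study is adequately powered (power ≥ 0.80)

Power calculation (one-sample t-test, normal approximation):
z_β = d · √n - z_α
z_β = 0.34 · √117 - 1.645
z_β = 0.34 · 10.817 - 1.645
z_β = 2.033

Power = Φ(z_β) = Φ(2.033) ≈ 0.979

Effect size d = 0.34 is small by Cohen's convention (0.2/0.5/0.8).

Threshold: power ≥ 0.80 is conventionally adequate.
Power ≈ 0.98 → the study is adequately powered (power ≥ 0.80).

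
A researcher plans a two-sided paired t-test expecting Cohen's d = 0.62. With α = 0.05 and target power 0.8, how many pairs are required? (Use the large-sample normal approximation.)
n = 21 pairs

Sample size formula (paired t-test, normal approximation):
n = ((z_{α/2} + z_β) / d)²

z_{α/2} = 1.960 (for α = 0.05, two-sided)
z_β = 0.842 (for power = 0.8)
d = 0.62

n = ((1.960 + 0.842) / 0.62)²
n = (4.519)²
n ≈ 20.42
Round up to the next whole number: n = 21 pairs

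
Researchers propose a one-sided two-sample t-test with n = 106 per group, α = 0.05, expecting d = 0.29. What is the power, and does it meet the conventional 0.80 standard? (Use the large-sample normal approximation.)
Power ≈ 0.68; the study is underpowered (power < 0.80)

Power calculation (two-sample t-test, normal approximation):
z_β = d · √(n/2) - z_α
z_β = 0.29 · √(106/2) - 1.645
z_β = 0.29 · 7.280 - 1.645
z_β = 0.466

Power = Φ(z_β) = Φ(0.466) ≈ 0.680

Effect size d = 0.29 is small by Cohen's convention (0.2/0.5/0.8).

Threshold: power ≥ 0.80 is conventionally adequate.
Power ≈ 0.68 → the study is underpowered (power < 0.80).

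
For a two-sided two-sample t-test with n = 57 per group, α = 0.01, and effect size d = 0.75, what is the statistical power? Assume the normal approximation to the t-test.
Power ≈ 0.92

Power calculation (two-sample t-test, normal approximation):
z_β = d · √(n/2) - z_{α/2}
z_β = 0.75 · √(57/2) - 2.576
z_β = 0.75 · 5.339 - 2.576
z_β = 1.428

Power = Φ(z_β) = Φ(1.428) ≈ 0.923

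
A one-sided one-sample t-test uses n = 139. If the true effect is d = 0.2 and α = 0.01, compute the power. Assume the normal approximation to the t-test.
Power ≈ 0.51

Power calculation (one-sample t-test, normal approximation):
z_β = d · √n - z_α
z_β = 0.2 · √139 - 2.326
z_β = 0.2 · 11.790 - 2.326
z_β = 0.032

Power = Φ(z_β) = Φ(0.032) ≈ 0.513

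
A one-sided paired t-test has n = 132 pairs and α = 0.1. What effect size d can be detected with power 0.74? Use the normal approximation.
d ≈ 0.17

Minimum detectable effect (paired t-test, normal approximation):
d = (z_α + z_β) / √n
d = (1.282 + 0.643) / √132
d = 1.925 / 11.489
d ≈ 0.17

By Cohen's convention (0.2 small / 0.5 medium / 0.8 large): very small effect.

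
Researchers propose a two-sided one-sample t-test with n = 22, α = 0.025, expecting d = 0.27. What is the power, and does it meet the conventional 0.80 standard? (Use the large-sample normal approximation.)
Power ≈ 0.16; the study is underpowered (power < 0.80)

Power calculation (one-sample t-test, normal approximation):
z_β = d · √n - z_{α/2}
z_β = 0.27 · √22 - 2.241
z_β = 0.27 · 4.690 - 2.241
z_β = -0.975

Power = Φ(z_β) = Φ(-0.975) ≈ 0.165

Effect size d = 0.27 is small by Cohen's convention (0.2/0.5/0.8).

Threshold: power ≥ 0.80 is conventionally adequate.
Power ≈ 0.16 → the study is underpowered (power < 0.80).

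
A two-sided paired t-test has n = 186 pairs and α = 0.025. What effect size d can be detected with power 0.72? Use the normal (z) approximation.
d ≈ 0.21

Minimum detectable effect (paired t-test, normal approximation):
d = (z_{α/2} + z_β) / √n
d = (2.241 + 0.583) / √186
d = 2.824 / 13.638
d ≈ 0.21

By Cohen's convention (0.2 small / 0.5 medium / 0.8 large): small effect.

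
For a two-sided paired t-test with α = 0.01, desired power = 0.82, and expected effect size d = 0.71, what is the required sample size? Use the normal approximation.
n = 25 pairs

Sample size formula (paired t-test, normal approximation):
n = ((z_{α/2} + z_β) / d)²

z_{α/2} = 2.576 (for α = 0.01, two-sided)
z_β = 0.915 (for power = 0.82)
d = 0.71

n = ((2.576 + 0.915) / 0.71)²
n = (4.917)²
n ≈ 24.18
Round up to the next whole number: n = 25 pairs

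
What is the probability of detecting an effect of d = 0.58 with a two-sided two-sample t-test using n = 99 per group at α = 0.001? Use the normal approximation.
Power ≈ 0.79

Power calculation (two-sample t-test, normal approximation):
z_β = d · √(n/2) - z_{α/2}
z_β = 0.58 · √(99/2) - 3.291
z_β = 0.58 · 7.036 - 3.291
z_β = 0.790

Power = Φ(z_β) = Φ(0.790) ≈ 0.785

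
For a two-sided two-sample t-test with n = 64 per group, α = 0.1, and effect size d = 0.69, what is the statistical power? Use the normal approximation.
Power ≈ 0.99

Power calculation (two-sample t-test, normal approximation):
z_β = d · √(n/2) - z_{α/2}
z_β = 0.69 · √(64/2) - 1.645
z_β = 0.69 · 5.657 - 1.645
z_β = 2.258

Power = Φ(z_β) = Φ(2.258) ≈ 0.988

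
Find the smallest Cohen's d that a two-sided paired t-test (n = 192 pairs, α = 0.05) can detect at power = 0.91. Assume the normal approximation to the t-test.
d ≈ 0.24

Minimum detectable effect (paired t-test, normal approximation):
d = (z_{α/2} + z_β) / √n
d = (1.960 + 1.341) / √192
d = 3.301 / 13.856
d ≈ 0.24

By Cohen's convention (0.2 small / 0.5 medium / 0.8 large): small effect.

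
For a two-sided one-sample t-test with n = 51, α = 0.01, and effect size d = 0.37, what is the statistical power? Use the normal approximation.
Power ≈ 0.53

Power calculation (one-sample t-test, normal approximation):
z_β = d · √n - z_{α/2}
z_β = 0.37 · √51 - 2.576
z_β = 0.37 · 7.141 - 2.576
z_β = 0.066

Power = Φ(z_β) = Φ(0.066) ≈ 0.527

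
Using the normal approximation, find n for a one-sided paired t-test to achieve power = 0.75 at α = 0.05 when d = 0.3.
n = 60 pairs

Sample size formula (paired t-test, normal approximation):
n = ((z_α + z_β) / d)²

z_α = 1.645 (for α = 0.05, one-sided)
z_β = 0.674 (for power = 0.75)
d = 0.3

n = ((1.645 + 0.674) / 0.3)²
n = (7.730)²
n ≈ 59.75
Round up to the next whole number: n = 60 pairs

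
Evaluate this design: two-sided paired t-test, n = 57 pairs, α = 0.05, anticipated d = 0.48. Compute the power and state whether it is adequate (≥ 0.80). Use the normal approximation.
Power ≈ 0.95; the study is adequately powered (power ≥ 0.80)

Power calculation (paired t-test, normal approximation):
z_β = d · √n - z_{α/2}
z_β = 0.48 · √57 - 1.960
z_β = 0.48 · 7.550 - 1.960
z_β = 1.664

Power = Φ(z_β) = Φ(1.664) ≈ 0.952

Effect size d = 0.48 is small by Cohen's convention (0.2/0.5/0.8).

Threshold: power ≥ 0.80 is conventionally adequate.
Power ≈ 0.95 → the study is adequately powered (power ≥ 0.80).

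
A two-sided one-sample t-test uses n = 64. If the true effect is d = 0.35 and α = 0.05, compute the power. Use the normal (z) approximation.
Power ≈ 0.80

Power calculation (one-sample t-test, normal approximation):
z_β = d · √n - z_{α/2}
z_β = 0.35 · √64 - 1.960
z_β = 0.35 · 8.000 - 1.960
z_β = 0.840

Power = Φ(z_β) = Φ(0.840) ≈ 0.800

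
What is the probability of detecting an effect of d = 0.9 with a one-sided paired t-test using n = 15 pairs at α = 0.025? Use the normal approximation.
Power ≈ 0.94

Power calculation (paired t-test, normal approximation):
z_β = d · √n - z_α
z_β = 0.9 · √15 - 1.960
z_β = 0.9 · 3.873 - 1.960
z_β = 1.526

Power = Φ(z_β) = Φ(1.526) ≈ 0.936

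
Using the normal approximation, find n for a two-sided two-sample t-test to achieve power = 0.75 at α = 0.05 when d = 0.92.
n = 17 per group

Sample size formula (two-sample t-test, normal approximation):
n = 2 · ((z_{α/2} + z_β) / d)²

z_{α/2} = 1.960 (for α = 0.05, two-sided)
z_β = 0.674 (for power = 0.75)
d = 0.92

n = 2 · ((1.960 + 0.674) / 0.92)²
n = 2 · (2.863)²
n ≈ 16.39
Round up to the next whole number: n = 17 per group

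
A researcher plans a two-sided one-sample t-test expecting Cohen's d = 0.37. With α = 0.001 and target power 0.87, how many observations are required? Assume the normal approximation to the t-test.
n = 143

Sample size formula (one-sample t-test, normal approximation):
n = ((z_{α/2} + z_β) / d)²

z_{α/2} = 3.291 (for α = 0.001, two-sided)
z_β = 1.126 (for power = 0.87)
d = 0.37

n = ((3.291 + 1.126) / 0.37)²
n = (11.938)²
n ≈ 142.52
Round up to the next whole number: n = 143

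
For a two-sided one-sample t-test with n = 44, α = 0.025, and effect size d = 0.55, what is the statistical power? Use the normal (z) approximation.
Power ≈ 0.92

Power calculation (one-sample t-test, normal approximation):
z_β = d · √n - z_{α/2}
z_β = 0.55 · √44 - 2.241
z_β = 0.55 · 6.633 - 2.241
z_β = 1.407

Power = Φ(z_β) = Φ(1.407) ≈ 0.920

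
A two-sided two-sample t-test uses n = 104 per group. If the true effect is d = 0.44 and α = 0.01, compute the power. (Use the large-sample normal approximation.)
Power ≈ 0.72

Power calculation (two-sample t-test, normal approximation):
z_β = d · √(n/2) - z_{α/2}
z_β = 0.44 · √(104/2) - 2.576
z_β = 0.44 · 7.211 - 2.576
z_β = 0.597

Power = Φ(z_β) = Φ(0.597) ≈ 0.725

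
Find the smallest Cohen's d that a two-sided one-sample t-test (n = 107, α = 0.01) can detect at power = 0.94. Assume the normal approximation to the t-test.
d ≈ 0.40

Minimum detectable effect (one-sample t-test, normal approximation):
d = (z_{α/2} + z_β) / √n
d = (2.576 + 1.555) / √107
d = 4.131 / 10.344
d ≈ 0.40

By Cohen's convention (0.2 small / 0.5 medium / 0.8 large): small effect.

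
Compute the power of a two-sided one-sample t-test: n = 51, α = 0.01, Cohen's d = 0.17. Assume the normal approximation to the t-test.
Power ≈ 0.09

Power calculation (one-sample t-test, normal approximation):
z_β = d · √n - z_{α/2}
z_β = 0.17 · √51 - 2.576
z_β = 0.17 · 7.141 - 2.576
z_β = -1.362

Power = Φ(z_β) = Φ(-1.362) ≈ 0.087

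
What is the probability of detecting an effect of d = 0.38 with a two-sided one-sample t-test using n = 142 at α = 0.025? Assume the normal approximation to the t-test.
Power ≈ 0.99

Power calculation (one-sample t-test, normal approximation):
z_β = d · √n - z_{α/2}
z_β = 0.38 · √142 - 2.241
z_β = 0.38 · 11.916 - 2.241
z_β = 2.287

Power = Φ(z_β) = Φ(2.287) ≈ 0.989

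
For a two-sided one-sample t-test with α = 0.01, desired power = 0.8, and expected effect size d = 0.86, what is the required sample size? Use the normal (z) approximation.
n = 16

Sample size formula (one-sample t-test, normal approximation):
n = ((z_{α/2} + z_β) / d)²

z_{α/2} = 2.576 (for α = 0.01, two-sided)
z_β = 0.842 (for power = 0.8)
d = 0.86

n = ((2.576 + 0.842) / 0.86)²
n = (3.974)²
n ≈ 15.79
Round up to the next whole number: n = 16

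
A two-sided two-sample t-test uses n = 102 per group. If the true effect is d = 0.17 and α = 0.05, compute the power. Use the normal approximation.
Power ≈ 0.23

Power calculation (two-sample t-test, normal approximation):
z_β = d · √(n/2) - z_{α/2}
z_β = 0.17 · √(102/2) - 1.960
z_β = 0.17 · 7.141 - 1.960
z_β = -0.746

Power = Φ(z_β) = Φ(-0.746) ≈ 0.228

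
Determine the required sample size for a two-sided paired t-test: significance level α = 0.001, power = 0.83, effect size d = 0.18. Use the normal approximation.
n = 557 pairs

Sample size formula (paired t-test, normal approximation):
n = ((z_{α/2} + z_β) / d)²

z_{α/2} = 3.291 (for α = 0.001, two-sided)
z_β = 0.954 (for power = 0.83)
d = 0.18

n = ((3.291 + 0.954) / 0.18)²
n = (23.583)²
n ≈ 556.16
Round up to the next whole number: n = 557 pairs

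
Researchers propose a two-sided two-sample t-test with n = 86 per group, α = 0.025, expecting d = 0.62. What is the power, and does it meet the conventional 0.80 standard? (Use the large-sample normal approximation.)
Power ≈ 0.97; the study is adequately powered (power ≥ 0.80)

Power calculation (two-sample t-test, normal approximation):
z_β = d · √(n/2) - z_{α/2}
z_β = 0.62 · √(86/2) - 2.241
z_β = 0.62 · 6.557 - 2.241
z_β = 1.824

Power = Φ(z_β) = Φ(1.824) ≈ 0.966

Effect size d = 0.62 is medium by Cohen's convention (0.2/0.5/0.8).

Threshold: power ≥ 0.80 is conventionally adequate.
Power ≈ 0.97 → the study is adequately powered (power ≥ 0.80).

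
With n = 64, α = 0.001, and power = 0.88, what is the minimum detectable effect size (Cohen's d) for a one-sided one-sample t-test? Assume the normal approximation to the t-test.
d ≈ 0.53

Minimum detectable effect (one-sample t-test, normal approximation):
d = (z_α + z_β) / √n
d = (3.090 + 1.175) / √64
d = 4.265 / 8.000
d ≈ 0.53

By Cohen's convention (0.2 small / 0.5 medium / 0.8 large): medium effect.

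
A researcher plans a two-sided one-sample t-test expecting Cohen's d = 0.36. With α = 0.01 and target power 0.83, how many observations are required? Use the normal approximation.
n = 97

Sample size formula (one-sample t-test, normal approximation):
n = ((z_{α/2} + z_β) / d)²

z_{α/2} = 2.576 (for α = 0.01, two-sided)
z_β = 0.954 (for power = 0.83)
d = 0.36

n = ((2.576 + 0.954) / 0.36)²
n = (9.806)²
n ≈ 96.16
Round up to the next whole number: n = 97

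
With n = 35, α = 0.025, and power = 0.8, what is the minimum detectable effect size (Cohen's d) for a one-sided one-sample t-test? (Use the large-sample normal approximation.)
d ≈ 0.47

Minimum detectable effect (one-sample t-test, normal approximation):
d = (z_α + z_β) / √n
d = (1.960 + 0.842) / √35
d = 2.802 / 5.916
d ≈ 0.47

By Cohen's convention (0.2 small / 0.5 medium / 0.8 large): small effect.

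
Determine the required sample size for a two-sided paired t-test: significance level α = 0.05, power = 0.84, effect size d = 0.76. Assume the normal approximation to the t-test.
n = 16 pairs

Sample size formula (paired t-test, normal approximation):
n = ((z_{α/2} + z_β) / d)²

z_{α/2} = 1.960 (for α = 0.05, two-sided)
z_β = 0.994 (for power = 0.84)
d = 0.76

n = ((1.960 + 0.994) / 0.76)²
n = (3.887)²
n ≈ 15.11
Round up to the next whole number: n = 16 pairs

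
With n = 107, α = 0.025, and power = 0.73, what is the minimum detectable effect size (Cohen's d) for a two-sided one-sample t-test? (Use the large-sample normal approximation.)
d ≈ 0.28

Minimum detectable effect (one-sample t-test, normal approximation):
d = (z_{α/2} + z_β) / √n
d = (2.241 + 0.613) / √107
d = 2.854 / 10.344
d ≈ 0.28

By Cohen's convention (0.2 small / 0.5 medium / 0.8 large): small effect.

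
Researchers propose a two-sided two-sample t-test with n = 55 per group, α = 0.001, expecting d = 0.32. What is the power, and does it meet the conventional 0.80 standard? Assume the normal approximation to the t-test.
Power ≈ 0.05; the study is underpowered (power < 0.80)

Power calculation (two-sample t-test, normal approximation):
z_β = d · √(n/2) - z_{α/2}
z_β = 0.32 · √(55/2) - 3.291
z_β = 0.32 · 5.244 - 3.291
z_β = -1.612

Power = Φ(z_β) = Φ(-1.612) ≈ 0.053

Effect size d = 0.32 is small by Cohen's convention (0.2/0.5/0.8).

Threshold: power ≥ 0.80 is conventionally adequate.
Power ≈ 0.05 → the study is underpowered (power < 0.80).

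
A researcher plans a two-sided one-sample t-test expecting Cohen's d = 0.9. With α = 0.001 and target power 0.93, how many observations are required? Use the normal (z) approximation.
n = 29

Sample size formula (one-sample t-test, normal approximation):
n = ((z_{α/2} + z_β) / d)²

z_{α/2} = 3.291 (for α = 0.001, two-sided)
z_β = 1.476 (for power = 0.93)
d = 0.9

n = ((3.291 + 1.476) / 0.9)²
n = (5.297)²
n ≈ 28.06
Round up to the next whole number: n = 29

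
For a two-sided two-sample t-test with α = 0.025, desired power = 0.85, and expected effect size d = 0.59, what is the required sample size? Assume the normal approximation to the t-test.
n = 62 per group

Sample size formula (two-sample t-test, normal approximation):
n = 2 · ((z_{α/2} + z_β) / d)²

z_{α/2} = 2.241 (for α = 0.025, two-sided)
z_β = 1.036 (for power = 0.85)
d = 0.59

n = 2 · ((2.241 + 1.036) / 0.59)²
n = 2 · (5.554)²
n ≈ 61.69
Round up to the next whole number: n = 62 per group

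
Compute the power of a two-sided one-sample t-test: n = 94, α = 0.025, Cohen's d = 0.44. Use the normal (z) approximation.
Power ≈ 0.98

Power calculation (one-sample t-test, normal approximation):
z_β = d · √n - z_{α/2}
z_β = 0.44 · √94 - 2.241
z_β = 0.44 · 9.695 - 2.241
z_β = 2.025

Power = Φ(z_β) = Φ(2.025) ≈ 0.979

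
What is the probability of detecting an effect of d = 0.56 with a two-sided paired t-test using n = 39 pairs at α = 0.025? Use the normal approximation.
Power ≈ 0.90

Power calculation (paired t-test, normal approximation):
z_β = d · √n - z_{α/2}
z_β = 0.56 · √39 - 2.241
z_β = 0.56 · 6.245 - 2.241
z_β = 1.256

Power = Φ(z_β) = Φ(1.256) ≈ 0.895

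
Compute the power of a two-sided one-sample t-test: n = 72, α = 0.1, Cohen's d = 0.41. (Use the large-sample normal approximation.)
Power ≈ 0.97

Power calculation (one-sample t-test, normal approximation):
z_β = d · √n - z_{α/2}
z_β = 0.41 · √72 - 1.645
z_β = 0.41 · 8.485 - 1.645
z_β = 1.834

Power = Φ(z_β) = Φ(1.834) ≈ 0.967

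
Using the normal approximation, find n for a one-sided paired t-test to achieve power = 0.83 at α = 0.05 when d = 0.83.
n = 10 pairs

Sample size formula (paired t-test, normal approximation):
n = ((z_α + z_β) / d)²

z_α = 1.645 (for α = 0.05, one-sided)
z_β = 0.954 (for power = 0.83)
d = 0.83

n = ((1.645 + 0.954) / 0.83)²
n = (3.131)²
n ≈ 9.80
Round up to the next whole number: n = 10 pairs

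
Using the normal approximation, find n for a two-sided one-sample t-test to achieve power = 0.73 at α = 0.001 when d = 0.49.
n = 64

Sample size formula (one-sample t-test, normal approximation):
n = ((z_{α/2} + z_β) / d)²

z_{α/2} = 3.291 (for α = 0.001, two-sided)
z_β = 0.613 (for power = 0.73)
d = 0.49

n = ((3.291 + 0.613) / 0.49)²
n = (7.967)²
n ≈ 63.47
Round up to the next whole number: n = 64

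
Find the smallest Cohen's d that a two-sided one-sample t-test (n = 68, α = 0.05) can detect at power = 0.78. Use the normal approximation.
d ≈ 0.33

Minimum detectable effect (one-sample t-test, normal approximation):
d = (z_{α/2} + z_β) / √n
d = (1.960 + 0.772) / √68
d = 2.732 / 8.246
d ≈ 0.33

By Cohen's convention (0.2 small / 0.5 medium / 0.8 large): small effect.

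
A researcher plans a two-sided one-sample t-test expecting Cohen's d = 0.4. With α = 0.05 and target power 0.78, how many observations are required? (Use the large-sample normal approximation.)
n = 47

Sample size formula (one-sample t-test, normal approximation):
n = ((z_{α/2} + z_β) / d)²

z_{α/2} = 1.960 (for α = 0.05, two-sided)
z_β = 0.772 (for power = 0.78)
d = 0.4

n = ((1.960 + 0.772) / 0.4)²
n = (6.830)²
n ≈ 46.65
Round up to the next whole number: n = 47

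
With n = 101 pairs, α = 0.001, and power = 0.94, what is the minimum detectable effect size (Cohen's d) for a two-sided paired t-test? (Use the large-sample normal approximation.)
d ≈ 0.48

Minimum detectable effect (paired t-test, normal approximation):
d = (z_{α/2} + z_β) / √n
d = (3.291 + 1.555) / √101
d = 4.845 / 10.050
d ≈ 0.48

By Cohen's convention (0.2 small / 0.5 medium / 0.8 large): small effect.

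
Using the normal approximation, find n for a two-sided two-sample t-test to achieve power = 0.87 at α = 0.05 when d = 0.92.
n = 23 per group

Sample size formula (two-sample t-test, normal approximation):
n = 2 · ((z_{α/2} + z_β) / d)²

z_{α/2} = 1.960 (for α = 0.05, two-sided)
z_β = 1.126 (for power = 0.87)
d = 0.92

n = 2 · ((1.960 + 1.126) / 0.92)²
n = 2 · (3.354)²
n ≈ 22.50
Round up to the next whole number: n = 23 per group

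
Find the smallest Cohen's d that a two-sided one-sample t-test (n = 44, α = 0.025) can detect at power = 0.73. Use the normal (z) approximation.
d ≈ 0.43

Minimum detectable effect (one-sample t-test, normal approximation):
d = (z_{α/2} + z_β) / √n
d = (2.241 + 0.613) / √44
d = 2.854 / 6.633
d ≈ 0.43

By Cohen's convention (0.2 small / 0.5 medium / 0.8 large): small effect.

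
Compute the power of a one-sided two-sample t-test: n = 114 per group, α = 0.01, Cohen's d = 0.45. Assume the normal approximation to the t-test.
Power ≈ 0.86

Power calculation (two-sample t-test, normal approximation):
z_β = d · √(n/2) - z_α
z_β = 0.45 · √(114/2) - 2.326
z_β = 0.45 · 7.550 - 2.326
z_β = 1.071

Power = Φ(z_β) = Φ(1.071) ≈ 0.858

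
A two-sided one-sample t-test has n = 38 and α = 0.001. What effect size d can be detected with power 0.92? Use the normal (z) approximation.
d ≈ 0.76

Minimum detectable effect (one-sample t-test, normal approximation):
d = (z_{α/2} + z_β) / √n
d = (3.291 + 1.405) / √38
d = 4.696 / 6.164
d ≈ 0.76

By Cohen's convention (0.2 small / 0.5 medium / 0.8 large): medium effect.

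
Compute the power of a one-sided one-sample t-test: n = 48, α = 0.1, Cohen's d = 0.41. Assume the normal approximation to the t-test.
Power ≈ 0.94

Power calculation (one-sample t-test, normal approximation):
z_β = d · √n - z_α
z_β = 0.41 · √48 - 1.282
z_β = 0.41 · 6.928 - 1.282
z_β = 1.559

Power = Φ(z_β) = Φ(1.559) ≈ 0.941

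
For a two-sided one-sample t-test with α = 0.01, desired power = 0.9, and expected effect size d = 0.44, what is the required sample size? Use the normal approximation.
n = 77

Sample size formula (one-sample t-test, normal approximation):
n = ((z_{α/2} + z_β) / d)²

z_{α/2} = 2.576 (for α = 0.01, two-sided)
z_β = 1.282 (for power = 0.9)
d = 0.44

n = ((2.576 + 1.282) / 0.44)²
n = (8.768)²
n ≈ 76.88
Round up to the next whole number: n = 77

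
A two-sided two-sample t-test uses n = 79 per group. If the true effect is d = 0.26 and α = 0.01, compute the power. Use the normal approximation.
Power ≈ 0.17

Power calculation (two-sample t-test, normal approximation):
z_β = d · √(n/2) - z_{α/2}
z_β = 0.26 · √(79/2) - 2.576
z_β = 0.26 · 6.285 - 2.576
z_β = -0.942

Power = Φ(z_β) = Φ(-0.942) ≈ 0.173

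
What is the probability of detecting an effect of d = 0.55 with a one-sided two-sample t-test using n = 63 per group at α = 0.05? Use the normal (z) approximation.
Power ≈ 0.93

Power calculation (two-sample t-test, normal approximation):
z_β = d · √(n/2) - z_α
z_β = 0.55 · √(63/2) - 1.645
z_β = 0.55 · 5.612 - 1.645
z_β = 1.442

Power = Φ(z_β) = Φ(1.442) ≈ 0.925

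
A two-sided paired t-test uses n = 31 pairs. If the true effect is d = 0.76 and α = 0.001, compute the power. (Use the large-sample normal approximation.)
Power ≈ 0.83

Power calculation (paired t-test, normal approximation):
z_β = d · √n - z_{α/2}
z_β = 0.76 · √31 - 3.291
z_β = 0.76 · 5.568 - 3.291
z_β = 0.941

Power = Φ(z_β) = Φ(0.941) ≈ 0.827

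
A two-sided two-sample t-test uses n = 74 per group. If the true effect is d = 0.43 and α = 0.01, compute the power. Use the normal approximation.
Power ≈ 0.52

Power calculation (two-sample t-test, normal approximation):
z_β = d · √(n/2) - z_{α/2}
z_β = 0.43 · √(74/2) - 2.576
z_β = 0.43 · 6.083 - 2.576
z_β = 0.040

Power = Φ(z_β) = Φ(0.040) ≈ 0.516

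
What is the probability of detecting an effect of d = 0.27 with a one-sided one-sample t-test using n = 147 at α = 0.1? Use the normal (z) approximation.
Power ≈ 0.98

Power calculation (one-sample t-test, normal approximation):
z_β = d · √n - z_α
z_β = 0.27 · √147 - 1.282
z_β = 0.27 · 12.124 - 1.282
z_β = 1.992

Power = Φ(z_β) = Φ(1.992) ≈ 0.977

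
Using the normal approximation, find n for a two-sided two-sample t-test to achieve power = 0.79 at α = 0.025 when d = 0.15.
n = 826 per group

Sample size formula (two-sample t-test, normal approximation):
n = 2 · ((z_{α/2} + z_β) / d)²

z_{α/2} = 2.241 (for α = 0.025, two-sided)
z_β = 0.806 (for power = 0.79)
d = 0.15

n = 2 · ((2.241 + 0.806) / 0.15)²
n = 2 · (20.313)²
n ≈ 825.24
Round up to the next whole number: n = 826 per group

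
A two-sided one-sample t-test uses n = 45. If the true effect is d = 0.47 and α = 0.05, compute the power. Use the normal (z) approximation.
Power ≈ 0.88

Power calculation (one-sample t-test, normal approximation):
z_β = d · √n - z_{α/2}
z_β = 0.47 · √45 - 1.960
z_β = 0.47 · 6.708 - 1.960
z_β = 1.193

Power = Φ(z_β) = Φ(1.193) ≈ 0.884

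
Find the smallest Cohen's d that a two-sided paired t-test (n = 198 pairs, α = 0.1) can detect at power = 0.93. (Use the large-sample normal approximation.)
d ≈ 0.22

Minimum detectable effect (paired t-test, normal approximation):
d = (z_{α/2} + z_β) / √n
d = (1.645 + 1.476) / √198
d = 3.121 / 14.071
d ≈ 0.22

By Cohen's convention (0.2 small / 0.5 medium / 0.8 large): small effect.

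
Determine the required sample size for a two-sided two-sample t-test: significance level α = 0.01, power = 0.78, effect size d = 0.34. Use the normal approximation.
n = 194 per group

Sample size formula (two-sample t-test, normal approximation):
n = 2 · ((z_{α/2} + z_β) / d)²

z_{α/2} = 2.576 (for α = 0.01, two-sided)
z_β = 0.772 (for power = 0.78)
d = 0.34

n = 2 · ((2.576 + 0.772) / 0.34)²
n = 2 · (9.847)²
n ≈ 193.93
Round up to the next whole number: n = 194 per group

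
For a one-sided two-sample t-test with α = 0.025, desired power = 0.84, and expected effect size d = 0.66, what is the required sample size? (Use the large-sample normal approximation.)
n = 41 per group

Sample size formula (two-sample t-test, normal approximation):
n = 2 · ((z_α + z_β) / d)²

z_α = 1.960 (for α = 0.025, one-sided)
z_β = 0.994 (for power = 0.84)
d = 0.66

n = 2 · ((1.960 + 0.994) / 0.66)²
n = 2 · (4.476)²
n ≈ 40.07
Round up to the next whole number: n = 41 per group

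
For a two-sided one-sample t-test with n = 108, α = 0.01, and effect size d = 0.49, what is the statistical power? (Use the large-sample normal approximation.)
Power ≈ 0.99

Power calculation (one-sample t-test, normal approximation):
z_β = d · √n - z_{α/2}
z_β = 0.49 · √108 - 2.576
z_β = 0.49 · 10.392 - 2.576
z_β = 2.516

Power = Φ(z_β) = Φ(2.516) ≈ 0.994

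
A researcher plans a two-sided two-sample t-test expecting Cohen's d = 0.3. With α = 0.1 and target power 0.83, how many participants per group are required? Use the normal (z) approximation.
n = 151 per group

Sample size formula (two-sample t-test, normal approximation):
n = 2 · ((z_{α/2} + z_β) / d)²

z_{α/2} = 1.645 (for α = 0.1, two-sided)
z_β = 0.954 (for power = 0.83)
d = 0.3

n = 2 · ((1.645 + 0.954) / 0.3)²
n = 2 · (8.663)²
n ≈ 150.10
Round up to the next whole number: n = 151 per group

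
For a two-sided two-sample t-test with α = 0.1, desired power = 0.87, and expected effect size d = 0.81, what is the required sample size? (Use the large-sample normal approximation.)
n = 24 per group

Sample size formula (two-sample t-test, normal approximation):
n = 2 · ((z_{α/2} + z_β) / d)²

z_{α/2} = 1.645 (for α = 0.1, two-sided)
z_β = 1.126 (for power = 0.87)
d = 0.81

n = 2 · ((1.645 + 1.126) / 0.81)²
n = 2 · (3.421)²
n ≈ 23.41
Round up to the next whole number: n = 24 per group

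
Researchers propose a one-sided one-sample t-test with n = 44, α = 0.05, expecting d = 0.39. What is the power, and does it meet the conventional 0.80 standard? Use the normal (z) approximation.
Power ≈ 0.83; the study is adequately powered (power ≥ 0.80)

Power calculation (one-sample t-test, normal approximation):
z_β = d · √n - z_α
z_β = 0.39 · √44 - 1.645
z_β = 0.39 · 6.633 - 1.645
z_β = 0.942

Power = Φ(z_β) = Φ(0.942) ≈ 0.827

Effect size d = 0.39 is small by Cohen's convention (0.2/0.5/0.8).

Threshold: power ≥ 0.80 is conventionally adequate.
Power ≈ 0.83 → the study is adequately powered (power ≥ 0.80).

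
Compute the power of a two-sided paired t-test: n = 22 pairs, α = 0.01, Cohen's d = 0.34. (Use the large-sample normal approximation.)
Power ≈ 0.16

Power calculation (paired t-test, normal approximation):
z_β = d · √n - z_{α/2}
z_β = 0.34 · √22 - 2.576
z_β = 0.34 · 4.690 - 2.576
z_β = -0.981

Power = Φ(z_β) = Φ(-0.981) ≈ 0.163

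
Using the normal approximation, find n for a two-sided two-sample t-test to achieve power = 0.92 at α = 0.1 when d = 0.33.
n = 171 per group

Sample size formula (two-sample t-test, normal approximation):
n = 2 · ((z_{α/2} + z_β) / d)²

z_{α/2} = 1.645 (for α = 0.1, two-sided)
z_β = 1.405 (for power = 0.92)
d = 0.33

n = 2 · ((1.645 + 1.405) / 0.33)²
n = 2 · (9.242)²
n ≈ 170.83
Round up to the next whole number: n = 171 per group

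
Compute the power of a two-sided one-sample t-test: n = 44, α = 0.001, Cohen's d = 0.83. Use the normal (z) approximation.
Power ≈ 0.99

Power calculation (one-sample t-test, normal approximation):
z_β = d · √n - z_{α/2}
z_β = 0.83 · √44 - 3.291
z_β = 0.83 · 6.633 - 3.291
z_β = 2.215

Power = Φ(z_β) = Φ(2.215) ≈ 0.987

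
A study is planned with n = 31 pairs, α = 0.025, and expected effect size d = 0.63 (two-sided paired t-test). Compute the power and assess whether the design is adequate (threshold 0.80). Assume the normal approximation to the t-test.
Power ≈ 0.90; the study is adequately powered (power ≥ 0.80)

Power calculation (paired t-test, normal approximation):
z_β = d · √n - z_{α/2}
z_β = 0.63 · √31 - 2.241
z_β = 0.63 · 5.568 - 2.241
z_β = 1.266

Power = Φ(z_β) = Φ(1.266) ≈ 0.897

Effect size d = 0.63 is medium by Cohen's convention (0.2/0.5/0.8).

Threshold: power ≥ 0.80 is conventionally adequate.
Power ≈ 0.90 → the study is adequately powered (power ≥ 0.80).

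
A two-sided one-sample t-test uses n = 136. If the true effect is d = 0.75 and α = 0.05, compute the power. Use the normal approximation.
Power ≈ 1.00

Power calculation (one-sample t-test, normal approximation):
z_β = d · √n - z_{α/2}
z_β = 0.75 · √136 - 1.960
z_β = 0.75 · 11.662 - 1.960
z_β = 6.786

Power = Φ(z_β) = Φ(6.786) ≈ 1.000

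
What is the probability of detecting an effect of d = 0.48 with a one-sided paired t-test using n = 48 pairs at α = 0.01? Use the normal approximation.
Power ≈ 0.84

Power calculation (paired t-test, normal approximation):
z_β = d · √n - z_α
z_β = 0.48 · √48 - 2.326
z_β = 0.48 · 6.928 - 2.326
z_β = 0.999

Power = Φ(z_β) = Φ(0.999) ≈ 0.841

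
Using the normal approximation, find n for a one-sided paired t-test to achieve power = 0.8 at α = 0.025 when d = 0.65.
n = 19 pairs

Sample size formula (paired t-test, normal approximation):
n = ((z_α + z_β) / d)²

z_α = 1.960 (for α = 0.025, one-sided)
z_β = 0.842 (for power = 0.8)
d = 0.65

n = ((1.960 + 0.842) / 0.65)²
n = (4.311)²
n ≈ 18.58
Round up to the next whole number: n = 19 pairs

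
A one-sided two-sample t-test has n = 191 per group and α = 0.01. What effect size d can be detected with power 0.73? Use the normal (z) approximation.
d ≈ 0.30

Minimum detectable effect (two-sample t-test, normal approximation):
d = (z_α + z_β) / √(n/2)
d = (2.326 + 0.613) / √(191/2)
d = 2.939 / 9.772
d ≈ 0.30

By Cohen's convention (0.2 small / 0.5 medium / 0.8 large): small effect.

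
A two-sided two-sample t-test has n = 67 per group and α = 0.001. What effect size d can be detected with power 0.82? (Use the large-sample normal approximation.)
d ≈ 0.73

Minimum detectable effect (two-sample t-test, normal approximation):
d = (z_{α/2} + z_β) / √(n/2)
d = (3.291 + 0.915) / √(67/2)
d = 4.206 / 5.788
d ≈ 0.73

By Cohen's convention (0.2 small / 0.5 medium / 0.8 large): medium effect.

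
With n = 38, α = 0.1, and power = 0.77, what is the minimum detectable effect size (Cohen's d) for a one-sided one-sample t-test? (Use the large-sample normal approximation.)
d ≈ 0.33

Minimum detectable effect (one-sample t-test, normal approximation):
d = (z_α + z_β) / √n
d = (1.282 + 0.739) / √38
d = 2.020 / 6.164
d ≈ 0.33

By Cohen's convention (0.2 small / 0.5 medium / 0.8 large): small effect.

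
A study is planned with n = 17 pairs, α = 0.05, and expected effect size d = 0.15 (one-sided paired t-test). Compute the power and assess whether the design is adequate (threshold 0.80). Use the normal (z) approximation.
Power ≈ 0.15; the study is underpowered (power < 0.80)

Power calculation (paired t-test, normal approximation):
z_β = d · √n - z_α
z_β = 0.15 · √17 - 1.645
z_β = 0.15 · 4.123 - 1.645
z_β = -1.026

Power = Φ(z_β) = Φ(-1.026) ≈ 0.152

Effect size d = 0.15 is very small by Cohen's convention (0.2/0.5/0.8).

Threshold: power ≥ 0.80 is conventionally adequate.
Power ≈ 0.15 → the study is underpowered (power < 0.80).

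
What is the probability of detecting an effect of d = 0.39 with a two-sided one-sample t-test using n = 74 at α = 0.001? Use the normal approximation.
Power ≈ 0.53

Power calculation (one-sample t-test, normal approximation):
z_β = d · √n - z_{α/2}
z_β = 0.39 · √74 - 3.291
z_β = 0.39 · 8.602 - 3.291
z_β = 0.064

Power = Φ(z_β) = Φ(0.064) ≈ 0.526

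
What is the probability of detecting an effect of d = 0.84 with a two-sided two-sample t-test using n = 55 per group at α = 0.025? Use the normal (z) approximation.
Power ≈ 0.98

Power calculation (two-sample t-test, normal approximation):
z_β = d · √(n/2) - z_{α/2}
z_β = 0.84 · √(55/2) - 2.241
z_β = 0.84 · 5.244 - 2.241
z_β = 2.164

Power = Φ(z_β) = Φ(2.164) ≈ 0.985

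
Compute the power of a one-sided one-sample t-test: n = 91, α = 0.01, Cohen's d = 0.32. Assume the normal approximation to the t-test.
Power ≈ 0.77

Power calculation (one-sample t-test, normal approximation):
z_β = d · √n - z_α
z_β = 0.32 · √91 - 2.326
z_β = 0.32 · 9.539 - 2.326
z_β = 0.726

Power = Φ(z_β) = Φ(0.726) ≈ 0.766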